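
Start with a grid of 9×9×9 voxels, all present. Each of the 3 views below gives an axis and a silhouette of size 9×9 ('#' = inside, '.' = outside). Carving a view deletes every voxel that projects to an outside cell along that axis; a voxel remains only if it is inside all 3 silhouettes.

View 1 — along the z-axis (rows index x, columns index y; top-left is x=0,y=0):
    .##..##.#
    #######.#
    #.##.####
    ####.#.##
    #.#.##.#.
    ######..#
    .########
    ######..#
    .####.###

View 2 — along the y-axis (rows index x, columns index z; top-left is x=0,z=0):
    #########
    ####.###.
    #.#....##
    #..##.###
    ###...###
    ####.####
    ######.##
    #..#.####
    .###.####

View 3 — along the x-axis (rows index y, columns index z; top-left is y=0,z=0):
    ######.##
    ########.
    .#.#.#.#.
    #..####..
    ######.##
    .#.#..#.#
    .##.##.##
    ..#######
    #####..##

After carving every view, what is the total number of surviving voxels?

281 voxels

before carving: 729 voxels (9×9×9)
step 1: project along z, AND mask (61/81) → |grid| = 549
step 2: project along y, AND mask (61/81) → |grid| = 412
step 3: project along x, AND mask (57/81) → |grid| = 281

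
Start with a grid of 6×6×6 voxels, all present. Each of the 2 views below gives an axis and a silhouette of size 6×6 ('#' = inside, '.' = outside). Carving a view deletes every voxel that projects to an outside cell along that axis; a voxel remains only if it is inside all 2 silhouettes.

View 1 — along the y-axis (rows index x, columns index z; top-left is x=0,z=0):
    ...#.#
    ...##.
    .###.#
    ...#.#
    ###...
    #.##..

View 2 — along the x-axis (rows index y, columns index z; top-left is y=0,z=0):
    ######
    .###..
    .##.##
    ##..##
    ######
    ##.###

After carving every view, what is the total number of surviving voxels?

remaining voxels: 72

before carving: 216 voxels (6×6×6)
[1] y-view keeps 16 columns → grid now 96
[2] x-view keeps 28 columns → grid now 72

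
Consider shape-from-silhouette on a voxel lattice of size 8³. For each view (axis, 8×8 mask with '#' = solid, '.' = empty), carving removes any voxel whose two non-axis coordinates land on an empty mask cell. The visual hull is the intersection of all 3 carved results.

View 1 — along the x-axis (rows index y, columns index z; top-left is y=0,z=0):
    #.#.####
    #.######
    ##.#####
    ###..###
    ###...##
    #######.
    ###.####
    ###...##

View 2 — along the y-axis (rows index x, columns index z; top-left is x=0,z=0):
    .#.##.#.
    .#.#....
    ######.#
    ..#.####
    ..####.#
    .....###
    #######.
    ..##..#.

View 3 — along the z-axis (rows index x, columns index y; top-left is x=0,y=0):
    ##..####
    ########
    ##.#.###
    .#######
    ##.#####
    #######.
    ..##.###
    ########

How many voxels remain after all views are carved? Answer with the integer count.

|visual hull| = 174

full grid |V| = 512
  1. axis=0 (YZ plane), |mask|=50  ⇒  voxels=400
  2. axis=1 (XZ plane), |mask|=36  ⇒  voxels=216
  3. axis=2 (XY plane), |mask|=54  ⇒  voxels=174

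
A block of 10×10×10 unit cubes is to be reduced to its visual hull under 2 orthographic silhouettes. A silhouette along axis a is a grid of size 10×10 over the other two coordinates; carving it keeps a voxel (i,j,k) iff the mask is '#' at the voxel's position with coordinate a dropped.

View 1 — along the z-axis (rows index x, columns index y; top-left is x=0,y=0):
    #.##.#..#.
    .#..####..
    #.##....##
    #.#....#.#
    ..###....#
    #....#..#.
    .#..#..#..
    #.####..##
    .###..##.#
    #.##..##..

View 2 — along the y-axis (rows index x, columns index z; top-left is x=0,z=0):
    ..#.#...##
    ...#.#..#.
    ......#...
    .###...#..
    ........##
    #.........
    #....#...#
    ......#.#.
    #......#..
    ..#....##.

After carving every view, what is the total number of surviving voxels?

start: 10×10×10 = 1000 voxels
carve view 1 (along z, XY-mask fill 47/100): 470 voxels remain
carve view 2 (along y, XZ-mask fill 25/100): 117 voxels remain

117 voxels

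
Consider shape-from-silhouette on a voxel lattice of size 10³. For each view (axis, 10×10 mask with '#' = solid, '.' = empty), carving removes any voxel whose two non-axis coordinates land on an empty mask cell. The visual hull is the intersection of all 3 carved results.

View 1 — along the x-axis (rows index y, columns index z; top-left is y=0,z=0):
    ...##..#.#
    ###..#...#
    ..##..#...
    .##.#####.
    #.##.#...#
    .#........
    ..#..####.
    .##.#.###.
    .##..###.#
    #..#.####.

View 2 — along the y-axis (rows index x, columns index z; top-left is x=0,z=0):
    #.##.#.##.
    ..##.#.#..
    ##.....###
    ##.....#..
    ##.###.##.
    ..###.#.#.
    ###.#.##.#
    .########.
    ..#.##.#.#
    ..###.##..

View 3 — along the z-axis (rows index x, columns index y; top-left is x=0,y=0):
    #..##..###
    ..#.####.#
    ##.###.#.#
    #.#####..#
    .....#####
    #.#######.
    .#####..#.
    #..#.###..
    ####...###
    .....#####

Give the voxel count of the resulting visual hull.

initial block: 10^3 = 1000
[1] x-view keeps 48 columns → grid now 480
[2] y-view keeps 55 columns → grid now 271
[3] z-view keeps 62 columns → grid now 170

170 voxels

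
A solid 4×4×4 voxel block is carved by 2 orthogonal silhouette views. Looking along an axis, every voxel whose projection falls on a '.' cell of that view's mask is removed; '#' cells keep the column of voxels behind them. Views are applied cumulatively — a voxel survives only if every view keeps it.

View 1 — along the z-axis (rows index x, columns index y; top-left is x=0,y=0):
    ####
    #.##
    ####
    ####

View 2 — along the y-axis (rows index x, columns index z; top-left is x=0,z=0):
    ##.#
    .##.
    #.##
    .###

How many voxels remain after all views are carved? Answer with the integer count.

start: 4×4×4 = 64 voxels
[1] z-view keeps 15 columns → grid now 60
[2] y-view keeps 11 columns → grid now 42

42 voxels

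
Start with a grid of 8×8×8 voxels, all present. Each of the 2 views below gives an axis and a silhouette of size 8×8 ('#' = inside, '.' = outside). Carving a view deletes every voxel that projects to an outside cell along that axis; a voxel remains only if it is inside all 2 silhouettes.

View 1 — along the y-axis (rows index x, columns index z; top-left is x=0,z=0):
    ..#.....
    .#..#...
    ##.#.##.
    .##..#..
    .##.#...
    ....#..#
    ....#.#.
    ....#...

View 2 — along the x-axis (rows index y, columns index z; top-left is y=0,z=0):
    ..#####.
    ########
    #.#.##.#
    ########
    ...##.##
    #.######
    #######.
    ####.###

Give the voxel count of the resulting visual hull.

full grid |V| = 512
V1 y: intersect with XZ mask (19 set) -- 152 left
V2 x: intersect with YZ mask (51 set) -- 119 left

remaining voxels: 119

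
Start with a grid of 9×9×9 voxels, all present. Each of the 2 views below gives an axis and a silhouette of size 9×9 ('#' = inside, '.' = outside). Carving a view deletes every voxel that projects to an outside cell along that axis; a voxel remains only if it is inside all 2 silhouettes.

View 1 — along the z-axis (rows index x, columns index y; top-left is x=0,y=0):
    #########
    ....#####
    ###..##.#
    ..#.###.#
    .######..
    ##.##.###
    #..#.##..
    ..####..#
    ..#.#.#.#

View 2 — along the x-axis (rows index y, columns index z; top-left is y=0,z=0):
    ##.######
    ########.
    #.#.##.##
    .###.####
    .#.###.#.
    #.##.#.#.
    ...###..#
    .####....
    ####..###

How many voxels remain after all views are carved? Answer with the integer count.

full grid |V| = 729
[1] z-view keeps 51 columns → grid now 459
[2] x-view keeps 54 columns → grid now 298

298 voxels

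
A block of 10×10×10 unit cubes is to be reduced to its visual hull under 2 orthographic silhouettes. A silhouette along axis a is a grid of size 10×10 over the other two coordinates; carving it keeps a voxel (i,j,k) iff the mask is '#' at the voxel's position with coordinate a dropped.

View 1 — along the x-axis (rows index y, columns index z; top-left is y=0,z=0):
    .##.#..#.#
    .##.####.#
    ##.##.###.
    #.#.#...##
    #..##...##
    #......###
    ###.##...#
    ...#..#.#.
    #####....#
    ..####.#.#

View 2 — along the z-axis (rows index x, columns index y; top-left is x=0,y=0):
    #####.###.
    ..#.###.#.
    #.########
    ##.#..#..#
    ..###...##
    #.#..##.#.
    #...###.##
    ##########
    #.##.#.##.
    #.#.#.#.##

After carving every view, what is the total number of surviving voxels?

start: 10×10×10 = 1000 voxels
[1] x-view keeps 54 columns → grid now 540
[2] z-view keeps 65 columns → grid now 356

voxel count = 356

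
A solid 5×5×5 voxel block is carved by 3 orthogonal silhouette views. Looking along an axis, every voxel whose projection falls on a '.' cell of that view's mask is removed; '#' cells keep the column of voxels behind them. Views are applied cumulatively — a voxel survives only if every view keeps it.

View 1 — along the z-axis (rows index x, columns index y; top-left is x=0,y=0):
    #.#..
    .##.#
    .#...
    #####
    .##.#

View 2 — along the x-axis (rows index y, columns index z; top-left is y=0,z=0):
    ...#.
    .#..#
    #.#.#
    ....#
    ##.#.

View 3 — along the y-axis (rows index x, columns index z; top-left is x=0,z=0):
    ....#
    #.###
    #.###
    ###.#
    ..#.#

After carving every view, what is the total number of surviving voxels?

19 voxels

before carving: 125 voxels (5×5×5)
step 1: project along z, AND mask (14/25) → |grid| = 70
step 2: project along x, AND mask (10/25) → |grid| = 32
step 3: project along y, AND mask (15/25) → |grid| = 19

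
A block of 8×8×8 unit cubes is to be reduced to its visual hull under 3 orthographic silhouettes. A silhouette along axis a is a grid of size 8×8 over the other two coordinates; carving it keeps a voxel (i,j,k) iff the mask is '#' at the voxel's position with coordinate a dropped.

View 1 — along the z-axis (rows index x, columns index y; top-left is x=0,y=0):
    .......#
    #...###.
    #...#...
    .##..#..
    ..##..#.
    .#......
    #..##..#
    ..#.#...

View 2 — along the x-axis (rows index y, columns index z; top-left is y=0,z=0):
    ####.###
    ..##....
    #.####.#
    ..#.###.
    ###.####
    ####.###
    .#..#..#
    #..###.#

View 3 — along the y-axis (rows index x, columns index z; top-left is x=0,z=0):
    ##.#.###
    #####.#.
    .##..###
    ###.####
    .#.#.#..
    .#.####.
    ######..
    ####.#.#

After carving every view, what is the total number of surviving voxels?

voxel count = 75

before carving: 512 voxels (8×8×8)
V1 z: intersect with XY mask (20 set) -- 160 left
V2 x: intersect with YZ mask (41 set) -- 109 left
V3 y: intersect with XZ mask (44 set) -- 75 left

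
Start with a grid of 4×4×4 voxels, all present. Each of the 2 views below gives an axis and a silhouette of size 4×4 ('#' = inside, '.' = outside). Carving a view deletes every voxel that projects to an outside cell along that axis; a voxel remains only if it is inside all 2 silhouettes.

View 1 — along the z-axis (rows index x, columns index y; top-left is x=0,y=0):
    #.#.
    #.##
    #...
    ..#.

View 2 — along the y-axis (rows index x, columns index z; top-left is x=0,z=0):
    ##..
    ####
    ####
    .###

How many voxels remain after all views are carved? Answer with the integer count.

23 voxels

initial block: 4^3 = 64
carve view 1 (along z, XY-mask fill 7/16): 28 voxels remain
carve view 2 (along y, XZ-mask fill 13/16): 23 voxels remain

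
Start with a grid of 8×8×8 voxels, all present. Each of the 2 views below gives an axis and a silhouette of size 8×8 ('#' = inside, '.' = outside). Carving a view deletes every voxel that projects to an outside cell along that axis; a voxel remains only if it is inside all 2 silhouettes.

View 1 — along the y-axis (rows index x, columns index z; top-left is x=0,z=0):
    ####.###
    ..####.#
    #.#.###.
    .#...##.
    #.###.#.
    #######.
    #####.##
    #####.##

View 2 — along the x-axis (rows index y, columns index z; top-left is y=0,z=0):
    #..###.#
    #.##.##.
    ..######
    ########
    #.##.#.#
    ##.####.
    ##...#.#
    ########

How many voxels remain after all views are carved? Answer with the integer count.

voxel count = 268

full grid |V| = 512
carve view 1 (along y, XZ-mask fill 46/64): 368 voxels remain
carve view 2 (along x, YZ-mask fill 47/64): 268 voxels remain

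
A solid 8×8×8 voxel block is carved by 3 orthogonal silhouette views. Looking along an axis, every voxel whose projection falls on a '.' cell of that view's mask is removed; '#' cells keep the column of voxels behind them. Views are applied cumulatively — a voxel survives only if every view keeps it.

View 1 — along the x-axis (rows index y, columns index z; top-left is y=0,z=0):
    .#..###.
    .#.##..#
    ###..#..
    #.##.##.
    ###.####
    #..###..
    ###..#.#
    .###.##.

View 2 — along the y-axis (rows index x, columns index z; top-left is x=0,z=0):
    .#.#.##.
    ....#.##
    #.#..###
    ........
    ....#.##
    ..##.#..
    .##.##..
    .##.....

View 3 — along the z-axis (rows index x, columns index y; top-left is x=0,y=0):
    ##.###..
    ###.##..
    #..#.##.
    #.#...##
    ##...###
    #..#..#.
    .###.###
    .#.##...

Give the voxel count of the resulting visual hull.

remaining voxels: 65

full grid |V| = 512
[1] x-view keeps 38 columns → grid now 304
[2] y-view keeps 24 columns → grid now 116
[3] z-view keeps 35 columns → grid now 65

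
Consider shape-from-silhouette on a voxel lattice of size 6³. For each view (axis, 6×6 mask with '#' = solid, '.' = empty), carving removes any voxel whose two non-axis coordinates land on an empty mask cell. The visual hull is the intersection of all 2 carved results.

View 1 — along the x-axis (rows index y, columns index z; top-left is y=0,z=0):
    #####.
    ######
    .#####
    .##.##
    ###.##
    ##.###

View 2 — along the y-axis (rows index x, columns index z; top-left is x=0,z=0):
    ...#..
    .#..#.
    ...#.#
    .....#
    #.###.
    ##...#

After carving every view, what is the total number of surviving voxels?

64 voxels

start: 6×6×6 = 216 voxels
carve view 1 (along x, YZ-mask fill 30/36): 180 voxels remain
carve view 2 (along y, XZ-mask fill 13/36): 64 voxels remain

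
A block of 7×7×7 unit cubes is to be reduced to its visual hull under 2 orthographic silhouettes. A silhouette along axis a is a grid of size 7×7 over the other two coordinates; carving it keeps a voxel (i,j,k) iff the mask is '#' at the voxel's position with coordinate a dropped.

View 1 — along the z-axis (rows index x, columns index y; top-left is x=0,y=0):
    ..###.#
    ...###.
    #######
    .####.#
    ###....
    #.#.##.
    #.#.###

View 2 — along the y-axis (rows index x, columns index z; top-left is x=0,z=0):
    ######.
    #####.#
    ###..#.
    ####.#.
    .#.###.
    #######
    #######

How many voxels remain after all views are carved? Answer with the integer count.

start: 7×7×7 = 343 voxels
V1 z: intersect with XY mask (31 set) -- 217 left
V2 y: intersect with XZ mask (39 set) -- 170 left

|visual hull| = 170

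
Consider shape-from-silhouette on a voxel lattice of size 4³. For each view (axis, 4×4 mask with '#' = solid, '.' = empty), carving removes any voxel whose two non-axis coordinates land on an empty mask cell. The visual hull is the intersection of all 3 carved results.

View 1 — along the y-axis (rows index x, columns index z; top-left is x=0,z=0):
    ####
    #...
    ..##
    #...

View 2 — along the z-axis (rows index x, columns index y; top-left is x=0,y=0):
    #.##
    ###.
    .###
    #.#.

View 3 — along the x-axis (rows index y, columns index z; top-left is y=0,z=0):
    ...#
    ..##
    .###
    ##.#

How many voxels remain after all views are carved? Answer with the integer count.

initial block: 4^3 = 64
after view 1 [y-axis, 8 of 16 cells solid] → remaining = 32
after view 2 [z-axis, 11 of 16 cells solid] → remaining = 23
after view 3 [x-axis, 9 of 16 cells solid] → remaining = 12

voxel count = 12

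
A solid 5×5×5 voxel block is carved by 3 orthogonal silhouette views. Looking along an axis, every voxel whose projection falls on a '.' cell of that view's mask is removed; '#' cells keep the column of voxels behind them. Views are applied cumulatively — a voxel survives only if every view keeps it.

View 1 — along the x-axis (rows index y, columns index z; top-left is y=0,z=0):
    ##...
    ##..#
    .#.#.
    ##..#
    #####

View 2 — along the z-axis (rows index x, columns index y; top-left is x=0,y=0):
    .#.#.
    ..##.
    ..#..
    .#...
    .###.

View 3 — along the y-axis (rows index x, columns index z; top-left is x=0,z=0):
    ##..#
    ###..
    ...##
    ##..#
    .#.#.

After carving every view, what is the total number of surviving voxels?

full grid |V| = 125
after view 1 [x-axis, 15 of 25 cells solid] → remaining = 75
after view 2 [z-axis, 9 of 25 cells solid] → remaining = 24
after view 3 [y-axis, 13 of 25 cells solid] → remaining = 17

voxel count = 17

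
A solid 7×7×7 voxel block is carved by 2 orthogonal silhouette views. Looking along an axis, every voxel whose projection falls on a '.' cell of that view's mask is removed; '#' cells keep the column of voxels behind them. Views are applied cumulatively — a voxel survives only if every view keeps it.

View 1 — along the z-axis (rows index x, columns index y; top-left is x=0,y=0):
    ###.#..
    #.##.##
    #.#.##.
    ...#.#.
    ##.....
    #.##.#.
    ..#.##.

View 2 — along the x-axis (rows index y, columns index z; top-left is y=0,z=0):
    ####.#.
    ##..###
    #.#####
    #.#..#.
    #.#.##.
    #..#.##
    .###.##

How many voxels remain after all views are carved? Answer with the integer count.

|visual hull| = 111

full grid |V| = 343
  1. axis=2 (XY plane), |mask|=24  ⇒  voxels=168
  2. axis=0 (YZ plane), |mask|=32  ⇒  voxels=111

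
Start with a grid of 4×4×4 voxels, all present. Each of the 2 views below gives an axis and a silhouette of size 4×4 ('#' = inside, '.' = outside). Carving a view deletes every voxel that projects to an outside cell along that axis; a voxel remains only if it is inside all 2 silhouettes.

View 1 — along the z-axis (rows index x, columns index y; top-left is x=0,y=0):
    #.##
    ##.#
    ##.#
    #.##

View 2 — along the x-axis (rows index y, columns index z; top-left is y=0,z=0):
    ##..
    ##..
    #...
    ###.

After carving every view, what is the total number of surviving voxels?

remaining voxels: 26

full grid |V| = 64
after view 1 [z-axis, 12 of 16 cells solid] → remaining = 48
after view 2 [x-axis, 8 of 16 cells solid] → remaining = 26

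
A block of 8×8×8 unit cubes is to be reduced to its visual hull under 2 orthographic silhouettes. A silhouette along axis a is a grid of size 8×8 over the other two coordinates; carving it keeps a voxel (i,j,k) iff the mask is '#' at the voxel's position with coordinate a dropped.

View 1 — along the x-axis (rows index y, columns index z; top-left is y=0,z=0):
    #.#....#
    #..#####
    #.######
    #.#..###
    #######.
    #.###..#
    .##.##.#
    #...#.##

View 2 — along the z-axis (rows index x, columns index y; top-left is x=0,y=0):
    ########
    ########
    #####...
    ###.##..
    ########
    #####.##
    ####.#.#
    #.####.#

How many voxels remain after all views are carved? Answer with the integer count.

voxel count = 280

start: 8×8×8 = 512 voxels
carve view 1 (along x, YZ-mask fill 42/64): 336 voxels remain
carve view 2 (along z, XY-mask fill 53/64): 280 voxels remain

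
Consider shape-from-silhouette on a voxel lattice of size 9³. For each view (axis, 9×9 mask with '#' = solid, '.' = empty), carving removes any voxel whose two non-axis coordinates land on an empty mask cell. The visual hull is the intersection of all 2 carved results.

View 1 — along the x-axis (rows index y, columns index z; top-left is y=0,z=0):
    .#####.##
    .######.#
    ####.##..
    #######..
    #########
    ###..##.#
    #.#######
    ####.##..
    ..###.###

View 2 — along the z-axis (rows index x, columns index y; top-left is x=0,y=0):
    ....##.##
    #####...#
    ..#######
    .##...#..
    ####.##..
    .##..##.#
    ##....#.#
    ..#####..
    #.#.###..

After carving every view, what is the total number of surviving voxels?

|visual hull| = 312

full grid |V| = 729
  1. axis=0 (YZ plane), |mask|=62  ⇒  voxels=558
  2. axis=2 (XY plane), |mask|=45  ⇒  voxels=312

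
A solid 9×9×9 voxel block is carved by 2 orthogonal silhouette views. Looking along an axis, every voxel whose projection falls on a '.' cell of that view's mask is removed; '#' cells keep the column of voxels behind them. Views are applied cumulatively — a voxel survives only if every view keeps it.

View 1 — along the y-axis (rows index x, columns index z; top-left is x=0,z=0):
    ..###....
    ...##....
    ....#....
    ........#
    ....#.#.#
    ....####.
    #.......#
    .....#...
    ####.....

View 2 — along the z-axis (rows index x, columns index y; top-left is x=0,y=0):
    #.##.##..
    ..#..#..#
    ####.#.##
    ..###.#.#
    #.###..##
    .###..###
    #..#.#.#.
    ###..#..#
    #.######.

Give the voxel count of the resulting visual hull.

remaining voxels: 116

start: 9×9×9 = 729 voxels
  1. axis=1 (XZ plane), |mask|=21  ⇒  voxels=189
  2. axis=2 (XY plane), |mask|=48  ⇒  voxels=116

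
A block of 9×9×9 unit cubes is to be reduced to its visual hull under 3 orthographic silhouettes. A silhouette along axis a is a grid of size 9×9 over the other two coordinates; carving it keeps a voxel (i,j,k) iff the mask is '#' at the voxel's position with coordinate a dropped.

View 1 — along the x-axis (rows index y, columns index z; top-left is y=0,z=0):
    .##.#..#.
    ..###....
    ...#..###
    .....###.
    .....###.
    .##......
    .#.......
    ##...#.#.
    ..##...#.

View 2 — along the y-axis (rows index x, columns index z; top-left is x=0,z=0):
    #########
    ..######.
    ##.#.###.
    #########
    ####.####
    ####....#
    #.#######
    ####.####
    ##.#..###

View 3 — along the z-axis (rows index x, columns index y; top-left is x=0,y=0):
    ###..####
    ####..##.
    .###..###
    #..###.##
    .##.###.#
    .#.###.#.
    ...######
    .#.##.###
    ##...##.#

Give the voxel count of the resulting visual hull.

start: 9×9×9 = 729 voxels
[1] x-view keeps 27 columns → grid now 243
[2] y-view keeps 65 columns → grid now 199
[3] z-view keeps 53 columns → grid now 125

|visual hull| = 125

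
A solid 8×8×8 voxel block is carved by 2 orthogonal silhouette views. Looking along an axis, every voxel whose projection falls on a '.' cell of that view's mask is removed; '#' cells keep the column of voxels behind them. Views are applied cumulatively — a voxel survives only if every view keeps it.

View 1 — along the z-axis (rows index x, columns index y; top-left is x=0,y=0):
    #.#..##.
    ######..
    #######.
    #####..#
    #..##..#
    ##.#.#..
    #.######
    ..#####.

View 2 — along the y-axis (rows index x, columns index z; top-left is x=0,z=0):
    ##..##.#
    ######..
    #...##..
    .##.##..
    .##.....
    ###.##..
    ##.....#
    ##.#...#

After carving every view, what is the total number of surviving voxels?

170 voxels

start: 8×8×8 = 512 voxels
V1 z: intersect with XY mask (43 set) -- 344 left
V2 y: intersect with XZ mask (32 set) -- 170 left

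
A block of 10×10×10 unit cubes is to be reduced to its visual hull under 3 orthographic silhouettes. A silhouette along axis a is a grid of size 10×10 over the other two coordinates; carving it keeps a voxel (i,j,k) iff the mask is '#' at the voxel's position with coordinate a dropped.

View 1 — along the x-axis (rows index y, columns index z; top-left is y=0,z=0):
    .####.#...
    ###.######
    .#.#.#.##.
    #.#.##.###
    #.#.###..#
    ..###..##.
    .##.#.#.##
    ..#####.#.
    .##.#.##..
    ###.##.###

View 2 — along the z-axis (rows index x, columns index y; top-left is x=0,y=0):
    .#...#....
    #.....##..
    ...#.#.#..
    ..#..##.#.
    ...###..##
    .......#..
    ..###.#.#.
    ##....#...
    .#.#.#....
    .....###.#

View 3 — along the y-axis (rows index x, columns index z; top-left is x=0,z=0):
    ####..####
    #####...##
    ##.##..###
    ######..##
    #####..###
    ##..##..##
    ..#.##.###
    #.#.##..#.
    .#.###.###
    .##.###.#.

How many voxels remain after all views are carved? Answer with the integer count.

|visual hull| = 144

before carving: 1000 voxels (10×10×10)
carve view 1 (along x, YZ-mask fill 62/100): 620 voxels remain
carve view 2 (along z, XY-mask fill 33/100): 202 voxels remain
carve view 3 (along y, XZ-mask fill 68/100): 144 voxels remain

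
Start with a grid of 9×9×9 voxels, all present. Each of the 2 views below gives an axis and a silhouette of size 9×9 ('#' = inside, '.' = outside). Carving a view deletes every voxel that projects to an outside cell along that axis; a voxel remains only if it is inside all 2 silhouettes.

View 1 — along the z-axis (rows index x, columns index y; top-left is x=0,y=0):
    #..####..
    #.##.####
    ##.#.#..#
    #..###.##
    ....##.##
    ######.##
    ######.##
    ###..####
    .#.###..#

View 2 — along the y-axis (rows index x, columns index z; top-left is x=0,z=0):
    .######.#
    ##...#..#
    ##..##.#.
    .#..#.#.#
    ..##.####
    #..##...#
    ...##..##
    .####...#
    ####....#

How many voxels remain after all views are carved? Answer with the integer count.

260 voxels

start: 9×9×9 = 729 voxels
after view 1 [z-axis, 55 of 81 cells solid] → remaining = 495
after view 2 [y-axis, 44 of 81 cells solid] → remaining = 260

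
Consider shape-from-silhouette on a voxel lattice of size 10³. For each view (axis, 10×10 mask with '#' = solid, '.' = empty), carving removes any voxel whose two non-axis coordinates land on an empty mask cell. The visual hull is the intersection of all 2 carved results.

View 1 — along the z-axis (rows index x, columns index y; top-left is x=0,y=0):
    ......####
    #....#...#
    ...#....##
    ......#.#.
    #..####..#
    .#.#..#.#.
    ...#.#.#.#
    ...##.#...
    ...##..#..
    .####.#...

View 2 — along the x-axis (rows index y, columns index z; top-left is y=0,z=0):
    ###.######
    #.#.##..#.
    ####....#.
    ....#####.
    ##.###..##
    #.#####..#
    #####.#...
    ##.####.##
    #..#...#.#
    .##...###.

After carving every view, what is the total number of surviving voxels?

218 voxels

start: 10×10×10 = 1000 voxels
V1 z: intersect with XY mask (37 set) -- 370 left
V2 x: intersect with YZ mask (61 set) -- 218 left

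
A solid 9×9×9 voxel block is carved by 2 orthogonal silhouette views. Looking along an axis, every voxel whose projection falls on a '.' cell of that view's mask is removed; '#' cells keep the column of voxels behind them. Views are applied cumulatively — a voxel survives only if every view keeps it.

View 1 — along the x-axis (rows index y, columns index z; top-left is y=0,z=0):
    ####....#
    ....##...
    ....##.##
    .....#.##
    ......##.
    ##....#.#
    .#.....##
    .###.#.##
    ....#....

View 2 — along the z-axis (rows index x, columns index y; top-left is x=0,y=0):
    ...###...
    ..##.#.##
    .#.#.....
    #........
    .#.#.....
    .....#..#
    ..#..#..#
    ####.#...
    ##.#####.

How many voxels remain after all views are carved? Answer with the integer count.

voxel count = 99

start: 9×9×9 = 729 voxels
step 1: project along x, AND mask (30/81) → |grid| = 270
step 2: project along z, AND mask (30/81) → |grid| = 99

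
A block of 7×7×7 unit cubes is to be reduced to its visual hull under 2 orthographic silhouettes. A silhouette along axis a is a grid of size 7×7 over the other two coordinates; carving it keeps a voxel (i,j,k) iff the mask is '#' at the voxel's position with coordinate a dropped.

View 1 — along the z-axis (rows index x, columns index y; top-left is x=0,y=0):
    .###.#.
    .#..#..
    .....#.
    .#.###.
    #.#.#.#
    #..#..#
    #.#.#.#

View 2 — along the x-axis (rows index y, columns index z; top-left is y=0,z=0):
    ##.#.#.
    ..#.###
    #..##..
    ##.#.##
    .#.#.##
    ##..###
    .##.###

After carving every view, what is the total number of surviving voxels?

|visual hull| = 94

before carving: 343 voxels (7×7×7)
step 1: project along z, AND mask (22/49) → |grid| = 154
step 2: project along x, AND mask (30/49) → |grid| = 94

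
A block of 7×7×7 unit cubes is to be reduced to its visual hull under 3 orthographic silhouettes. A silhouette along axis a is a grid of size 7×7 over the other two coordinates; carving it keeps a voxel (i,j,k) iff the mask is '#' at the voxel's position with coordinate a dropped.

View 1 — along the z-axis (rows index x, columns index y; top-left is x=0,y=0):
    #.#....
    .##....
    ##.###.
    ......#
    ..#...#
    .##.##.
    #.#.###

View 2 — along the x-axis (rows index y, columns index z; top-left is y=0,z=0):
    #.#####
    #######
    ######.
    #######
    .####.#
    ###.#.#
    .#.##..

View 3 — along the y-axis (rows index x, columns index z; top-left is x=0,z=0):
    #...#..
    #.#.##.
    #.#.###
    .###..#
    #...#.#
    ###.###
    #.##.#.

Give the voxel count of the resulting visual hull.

|visual hull| = 72

before carving: 343 voxels (7×7×7)
[1] z-view keeps 21 columns → grid now 147
[2] x-view keeps 39 columns → grid now 115
[3] y-view keeps 28 columns → grid now 72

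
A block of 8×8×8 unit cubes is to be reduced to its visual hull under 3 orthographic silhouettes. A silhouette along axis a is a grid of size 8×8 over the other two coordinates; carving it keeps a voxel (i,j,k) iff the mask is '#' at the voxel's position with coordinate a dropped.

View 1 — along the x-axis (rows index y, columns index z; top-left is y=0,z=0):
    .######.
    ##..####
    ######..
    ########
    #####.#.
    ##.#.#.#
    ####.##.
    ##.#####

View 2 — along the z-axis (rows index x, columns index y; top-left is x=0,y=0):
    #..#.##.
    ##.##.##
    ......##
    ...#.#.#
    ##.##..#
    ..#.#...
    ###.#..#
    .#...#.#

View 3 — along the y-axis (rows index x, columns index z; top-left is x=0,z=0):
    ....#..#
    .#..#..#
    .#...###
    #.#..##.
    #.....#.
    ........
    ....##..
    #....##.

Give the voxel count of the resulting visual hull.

60 voxels

before carving: 512 voxels (8×8×8)
step 1: project along x, AND mask (50/64) → |grid| = 400
step 2: project along z, AND mask (30/64) → |grid| = 191
step 3: project along y, AND mask (20/64) → |grid| = 60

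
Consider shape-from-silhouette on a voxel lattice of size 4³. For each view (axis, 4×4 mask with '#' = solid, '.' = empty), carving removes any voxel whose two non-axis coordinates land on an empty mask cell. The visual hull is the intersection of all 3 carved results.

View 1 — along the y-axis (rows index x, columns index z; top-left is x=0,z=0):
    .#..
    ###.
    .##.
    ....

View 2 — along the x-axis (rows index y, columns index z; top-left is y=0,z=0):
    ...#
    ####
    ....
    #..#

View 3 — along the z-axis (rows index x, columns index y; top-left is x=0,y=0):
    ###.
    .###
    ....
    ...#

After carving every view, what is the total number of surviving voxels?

remaining voxels: 5

full grid |V| = 64
[1] y-view keeps 6 columns → grid now 24
[2] x-view keeps 7 columns → grid now 7
[3] z-view keeps 7 columns → grid now 5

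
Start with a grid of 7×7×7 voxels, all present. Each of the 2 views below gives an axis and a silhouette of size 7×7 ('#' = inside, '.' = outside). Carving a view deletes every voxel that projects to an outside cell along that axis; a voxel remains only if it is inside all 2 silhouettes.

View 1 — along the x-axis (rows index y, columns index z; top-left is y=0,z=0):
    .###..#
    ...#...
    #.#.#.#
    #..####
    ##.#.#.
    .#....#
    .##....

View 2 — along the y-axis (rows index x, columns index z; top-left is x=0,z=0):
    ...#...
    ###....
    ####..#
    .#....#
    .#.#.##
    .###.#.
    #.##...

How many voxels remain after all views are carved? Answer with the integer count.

initial block: 7^3 = 343
V1 x: intersect with YZ mask (22 set) -- 154 left
V2 y: intersect with XZ mask (22 set) -- 77 left

77 voxels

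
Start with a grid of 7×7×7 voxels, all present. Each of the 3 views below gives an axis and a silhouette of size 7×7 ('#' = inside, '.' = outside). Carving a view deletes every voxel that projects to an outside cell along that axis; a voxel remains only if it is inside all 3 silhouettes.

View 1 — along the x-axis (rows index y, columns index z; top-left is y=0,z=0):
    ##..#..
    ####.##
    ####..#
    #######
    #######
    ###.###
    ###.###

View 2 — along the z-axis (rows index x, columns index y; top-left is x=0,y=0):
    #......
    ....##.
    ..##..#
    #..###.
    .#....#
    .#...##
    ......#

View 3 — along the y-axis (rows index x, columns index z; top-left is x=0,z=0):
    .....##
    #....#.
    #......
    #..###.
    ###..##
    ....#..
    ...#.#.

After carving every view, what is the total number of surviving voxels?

initial block: 7^3 = 343
  1. axis=0 (YZ plane), |mask|=40  ⇒  voxels=280
  2. axis=2 (XY plane), |mask|=16  ⇒  voxels=93
  3. axis=1 (XZ plane), |mask|=17  ⇒  voxels=33

remaining voxels: 33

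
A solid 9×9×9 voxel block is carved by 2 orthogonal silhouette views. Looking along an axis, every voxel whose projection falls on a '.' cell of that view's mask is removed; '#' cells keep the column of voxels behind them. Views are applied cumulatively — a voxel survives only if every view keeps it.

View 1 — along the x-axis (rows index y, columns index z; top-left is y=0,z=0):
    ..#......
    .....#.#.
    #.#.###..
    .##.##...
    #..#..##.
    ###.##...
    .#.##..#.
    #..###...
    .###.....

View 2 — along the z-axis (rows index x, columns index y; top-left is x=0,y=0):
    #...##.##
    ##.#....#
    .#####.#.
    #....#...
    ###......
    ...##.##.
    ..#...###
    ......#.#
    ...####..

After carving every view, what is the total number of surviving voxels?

|visual hull| = 121

start: 9×9×9 = 729 voxels
  1. axis=0 (YZ plane), |mask|=32  ⇒  voxels=288
  2. axis=2 (XY plane), |mask|=34  ⇒  voxels=121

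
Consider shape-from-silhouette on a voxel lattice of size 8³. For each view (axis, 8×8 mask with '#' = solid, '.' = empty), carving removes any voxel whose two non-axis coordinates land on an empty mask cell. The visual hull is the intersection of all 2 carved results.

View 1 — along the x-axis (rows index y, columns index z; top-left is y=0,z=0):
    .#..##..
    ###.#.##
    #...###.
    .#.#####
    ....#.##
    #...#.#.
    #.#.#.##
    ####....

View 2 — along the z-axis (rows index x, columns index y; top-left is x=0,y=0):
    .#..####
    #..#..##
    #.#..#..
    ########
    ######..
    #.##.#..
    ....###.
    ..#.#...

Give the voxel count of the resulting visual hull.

|visual hull| = 142

start: 8×8×8 = 512 voxels
V1 x: intersect with YZ mask (34 set) -- 272 left
V2 z: intersect with XY mask (35 set) -- 142 left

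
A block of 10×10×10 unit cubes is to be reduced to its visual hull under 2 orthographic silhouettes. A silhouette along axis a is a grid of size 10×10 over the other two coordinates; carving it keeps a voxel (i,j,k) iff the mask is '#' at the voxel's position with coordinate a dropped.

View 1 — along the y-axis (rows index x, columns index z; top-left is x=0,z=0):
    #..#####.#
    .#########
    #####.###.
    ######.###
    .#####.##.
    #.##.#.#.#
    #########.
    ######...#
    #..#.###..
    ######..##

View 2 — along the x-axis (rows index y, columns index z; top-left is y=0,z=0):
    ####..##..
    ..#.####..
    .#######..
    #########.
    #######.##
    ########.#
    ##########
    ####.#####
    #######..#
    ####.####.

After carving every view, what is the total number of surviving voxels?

before carving: 1000 voxels (10×10×10)
carve view 1 (along y, XZ-mask fill 75/100): 750 voxels remain
carve view 2 (along x, YZ-mask fill 80/100): 608 voxels remain

608 voxels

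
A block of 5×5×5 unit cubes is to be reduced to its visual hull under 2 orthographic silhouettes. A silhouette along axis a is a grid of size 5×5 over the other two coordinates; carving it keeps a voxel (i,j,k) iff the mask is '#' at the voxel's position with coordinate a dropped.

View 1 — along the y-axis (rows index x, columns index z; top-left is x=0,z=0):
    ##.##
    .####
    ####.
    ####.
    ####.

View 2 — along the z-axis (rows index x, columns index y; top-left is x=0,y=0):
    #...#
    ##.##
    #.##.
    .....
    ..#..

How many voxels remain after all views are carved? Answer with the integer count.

start: 5×5×5 = 125 voxels
  1. axis=1 (XZ plane), |mask|=20  ⇒  voxels=100
  2. axis=2 (XY plane), |mask|=10  ⇒  voxels=40

40 voxels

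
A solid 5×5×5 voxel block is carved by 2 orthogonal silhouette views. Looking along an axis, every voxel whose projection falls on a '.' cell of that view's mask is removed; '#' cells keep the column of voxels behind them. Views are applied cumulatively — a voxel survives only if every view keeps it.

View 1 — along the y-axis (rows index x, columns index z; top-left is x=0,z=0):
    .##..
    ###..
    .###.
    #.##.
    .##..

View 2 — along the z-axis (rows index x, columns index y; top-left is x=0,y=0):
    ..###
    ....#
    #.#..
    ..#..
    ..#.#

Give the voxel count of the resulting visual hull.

before carving: 125 voxels (5×5×5)
V1 y: intersect with XZ mask (13 set) -- 65 left
V2 z: intersect with XY mask (9 set) -- 22 left

remaining voxels: 22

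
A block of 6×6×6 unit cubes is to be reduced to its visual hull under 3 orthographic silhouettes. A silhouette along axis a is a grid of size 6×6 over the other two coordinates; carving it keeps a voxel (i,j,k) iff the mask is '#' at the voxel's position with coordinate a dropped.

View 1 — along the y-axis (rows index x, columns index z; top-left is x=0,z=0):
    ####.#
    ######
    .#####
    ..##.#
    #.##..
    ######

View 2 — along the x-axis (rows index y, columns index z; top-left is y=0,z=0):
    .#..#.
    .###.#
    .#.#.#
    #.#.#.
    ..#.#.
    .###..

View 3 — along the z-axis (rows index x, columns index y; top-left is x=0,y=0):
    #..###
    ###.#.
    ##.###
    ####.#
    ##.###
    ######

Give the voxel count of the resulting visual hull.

before carving: 216 voxels (6×6×6)
carve view 1 (along y, XZ-mask fill 28/36): 168 voxels remain
carve view 2 (along x, YZ-mask fill 17/36): 81 voxels remain
carve view 3 (along z, XY-mask fill 29/36): 63 voxels remain

voxel count = 63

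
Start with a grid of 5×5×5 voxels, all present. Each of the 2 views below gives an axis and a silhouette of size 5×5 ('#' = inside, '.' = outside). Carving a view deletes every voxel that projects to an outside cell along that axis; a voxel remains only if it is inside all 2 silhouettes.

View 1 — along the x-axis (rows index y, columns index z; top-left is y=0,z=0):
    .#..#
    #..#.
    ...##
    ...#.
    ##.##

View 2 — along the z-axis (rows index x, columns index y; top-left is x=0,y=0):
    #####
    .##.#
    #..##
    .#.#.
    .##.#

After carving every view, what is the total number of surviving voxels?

full grid |V| = 125
carve view 1 (along x, YZ-mask fill 11/25): 55 voxels remain
carve view 2 (along z, XY-mask fill 16/25): 37 voxels remain

37 voxels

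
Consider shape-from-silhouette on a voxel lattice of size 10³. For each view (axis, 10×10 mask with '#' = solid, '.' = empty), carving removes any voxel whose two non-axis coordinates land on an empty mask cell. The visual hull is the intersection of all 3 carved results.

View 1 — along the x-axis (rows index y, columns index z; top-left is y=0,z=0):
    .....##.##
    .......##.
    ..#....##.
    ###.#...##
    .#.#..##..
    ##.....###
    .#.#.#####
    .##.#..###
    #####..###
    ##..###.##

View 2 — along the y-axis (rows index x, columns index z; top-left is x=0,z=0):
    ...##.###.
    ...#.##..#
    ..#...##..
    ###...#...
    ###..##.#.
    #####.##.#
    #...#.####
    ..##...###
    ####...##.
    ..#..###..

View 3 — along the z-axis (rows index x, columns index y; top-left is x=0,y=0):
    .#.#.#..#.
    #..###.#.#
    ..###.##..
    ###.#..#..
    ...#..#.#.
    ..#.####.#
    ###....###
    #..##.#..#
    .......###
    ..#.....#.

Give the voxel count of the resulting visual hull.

initial block: 10^3 = 1000
[1] x-view keeps 52 columns → grid now 520
[2] y-view keeps 51 columns → grid now 266
[3] z-view keeps 45 columns → grid now 124

remaining voxels: 124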